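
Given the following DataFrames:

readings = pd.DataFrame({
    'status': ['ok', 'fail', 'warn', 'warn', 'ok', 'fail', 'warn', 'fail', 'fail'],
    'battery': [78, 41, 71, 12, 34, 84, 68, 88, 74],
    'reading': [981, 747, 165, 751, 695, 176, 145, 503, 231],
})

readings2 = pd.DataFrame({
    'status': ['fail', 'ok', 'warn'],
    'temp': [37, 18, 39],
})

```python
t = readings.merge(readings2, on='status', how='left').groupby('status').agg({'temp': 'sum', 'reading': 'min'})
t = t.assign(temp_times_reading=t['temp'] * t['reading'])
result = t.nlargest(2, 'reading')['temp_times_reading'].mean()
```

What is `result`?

merge on 'status' (how='left') → 9 rows:
  status  battery  reading  temp
0     ok       78      981    18
1   fail       41      747    37
2   warn       71      165    39
3   warn       12      751    39
4     ok       34      695    18
5   fail       84      176    37
6   warn       68      145    39
7   fail       88      503    37
8   fail       74      231    37
group by status: sum(temp), min(reading):
        temp  reading
status               
fail     148      176
ok        36      695
warn     117      145
add column temp_times_reading = t['temp'] * t['reading']:
        temp  reading  temp_times_reading
status                                   
fail     148      176               26048
ok        36      695               25020
warn     117      145               16965
take 2 rows with largest reading:
        temp  reading  temp_times_reading
status                                   
ok        36      695               25020
fail     148      176               26048

25534.0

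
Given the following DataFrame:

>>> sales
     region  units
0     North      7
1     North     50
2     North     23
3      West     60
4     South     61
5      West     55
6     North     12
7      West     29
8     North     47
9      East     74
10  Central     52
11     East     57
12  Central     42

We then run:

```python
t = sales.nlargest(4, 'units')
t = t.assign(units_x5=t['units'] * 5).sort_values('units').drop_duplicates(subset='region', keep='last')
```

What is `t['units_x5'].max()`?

take 4 rows with largest units:
   region  units
9    East     74
4   South     61
3    West     60
11   East     57
add column units_x5 = t['units'] * 5:
   region  units  units_x5
9    East     74       370
4   South     61       305
3    West     60       300
11   East     57       285
sort by units:
   region  units  units_x5
11   East     57       285
3    West     60       300
4   South     61       305
9    East     74       370
drop duplicate region (keep=last):
  region  units  units_x5
3   West     60       300
4  South     61       305
9   East     74       370
Reading off the max of column 'units_x5', we get 370.

370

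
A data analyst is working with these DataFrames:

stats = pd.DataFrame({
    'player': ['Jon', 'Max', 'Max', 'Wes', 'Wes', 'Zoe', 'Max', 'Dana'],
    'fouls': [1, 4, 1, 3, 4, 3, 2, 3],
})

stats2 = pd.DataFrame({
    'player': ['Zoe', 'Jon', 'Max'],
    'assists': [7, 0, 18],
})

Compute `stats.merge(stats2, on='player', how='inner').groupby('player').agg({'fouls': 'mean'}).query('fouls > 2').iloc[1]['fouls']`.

merge on 'player' (how='inner') → 5 rows:
  player  fouls  assists
0    Jon      1        0
1    Max      4       18
2    Max      1       18
3    Zoe      3        7
4    Max      2       18
group by player, mean of fouls:
           fouls
player          
Jon     1.000000
Max     2.333333
Zoe     3.000000
filter rows where fouls > 2:
           fouls
player          
Max     2.333333
Zoe     3.000000
Taking the value at position 1, column 'fouls' gives 3.0.

3.0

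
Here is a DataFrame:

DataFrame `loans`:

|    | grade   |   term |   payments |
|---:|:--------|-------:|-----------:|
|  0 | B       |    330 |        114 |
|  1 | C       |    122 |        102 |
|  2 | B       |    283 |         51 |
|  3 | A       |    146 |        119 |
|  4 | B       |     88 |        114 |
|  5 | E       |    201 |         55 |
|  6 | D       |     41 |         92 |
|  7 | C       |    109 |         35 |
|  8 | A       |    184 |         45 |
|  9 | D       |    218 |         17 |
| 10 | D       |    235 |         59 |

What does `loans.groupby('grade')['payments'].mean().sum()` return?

354.5

group by grade, mean of payments:
grade
A    82.0
B    93.0
C    68.5
D    56.0
E    55.0
Name: payments, dtype: float64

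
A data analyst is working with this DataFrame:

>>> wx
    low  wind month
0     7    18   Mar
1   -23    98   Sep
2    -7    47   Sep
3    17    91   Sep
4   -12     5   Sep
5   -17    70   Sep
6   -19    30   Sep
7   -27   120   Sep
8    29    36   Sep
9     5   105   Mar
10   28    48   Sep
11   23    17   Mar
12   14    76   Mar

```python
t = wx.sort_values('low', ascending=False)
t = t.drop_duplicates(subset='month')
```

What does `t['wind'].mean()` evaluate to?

26.5

sort by low descending:
    low  wind month
8    29    36   Sep
10   28    48   Sep
11   23    17   Mar
3    17    91   Sep
12   14    76   Mar
0     7    18   Mar
9     5   105   Mar
2    -7    47   Sep
4   -12     5   Sep
5   -17    70   Sep
6   -19    30   Sep
1   -23    98   Sep
7   -27   120   Sep
drop duplicate month (keep=first):
    low  wind month
8    29    36   Sep
11   23    17   Mar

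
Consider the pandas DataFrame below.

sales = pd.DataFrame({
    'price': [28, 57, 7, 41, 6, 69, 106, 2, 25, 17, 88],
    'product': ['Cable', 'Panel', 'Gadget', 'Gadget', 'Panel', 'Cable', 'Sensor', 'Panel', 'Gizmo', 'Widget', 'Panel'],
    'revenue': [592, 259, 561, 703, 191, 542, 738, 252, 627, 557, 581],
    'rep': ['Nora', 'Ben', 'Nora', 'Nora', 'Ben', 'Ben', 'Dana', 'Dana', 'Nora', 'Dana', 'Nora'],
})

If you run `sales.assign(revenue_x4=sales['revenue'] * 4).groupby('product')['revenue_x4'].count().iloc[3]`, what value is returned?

4

add column revenue_x4 = sales['revenue'] * 4:
    price product  revenue   rep  revenue_x4
0      28   Cable      592  Nora        2368
1      57   Panel      259   Ben        1036
2       7  Gadget      561  Nora        2244
3      41  Gadget      703  Nora        2812
4       6   Panel      191   Ben         764
5      69   Cable      542   Ben        2168
6     106  Sensor      738  Dana        2952
7       2   Panel      252  Dana        1008
8      25   Gizmo      627  Nora        2508
9      17  Widget      557  Dana        2228
10     88   Panel      581  Nora        2324
group by product, count of revenue_x4:
product
Cable     2
Gadget    2
Gizmo     1
Panel     4
Sensor    1
Widget    1
Name: revenue_x4, dtype: int64
Then the value at position 3: 4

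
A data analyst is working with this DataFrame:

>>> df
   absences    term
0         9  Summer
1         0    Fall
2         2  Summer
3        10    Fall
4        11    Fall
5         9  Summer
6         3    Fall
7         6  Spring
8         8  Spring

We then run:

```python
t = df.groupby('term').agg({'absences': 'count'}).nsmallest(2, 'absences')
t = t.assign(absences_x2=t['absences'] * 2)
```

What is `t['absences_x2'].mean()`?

group by term, count of absences:
        absences
term            
Fall           4
Spring         2
Summer         3
take 2 rows with smallest absences:
        absences
term            
Spring         2
Summer         3
add column absences_x2 = t['absences'] * 2:
        absences  absences_x2
term                         
Spring         2            4
Summer         3            6
Reading off the mean of column 'absences_x2', we get 5.0.

5.0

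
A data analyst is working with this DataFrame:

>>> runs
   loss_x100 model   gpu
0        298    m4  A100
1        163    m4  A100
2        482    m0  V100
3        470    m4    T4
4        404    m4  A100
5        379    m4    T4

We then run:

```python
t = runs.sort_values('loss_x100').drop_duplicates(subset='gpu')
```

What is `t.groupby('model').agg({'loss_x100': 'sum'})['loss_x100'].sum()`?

1024

sort by loss_x100:
   loss_x100 model   gpu
1        163    m4  A100
0        298    m4  A100
5        379    m4    T4
4        404    m4  A100
3        470    m4    T4
2        482    m0  V100
drop duplicate gpu (keep=first):
   loss_x100 model   gpu
1        163    m4  A100
5        379    m4    T4
2        482    m0  V100
group by model, sum of loss_x100:
       loss_x100
model           
m0           482
m4           542
Taking the sum of column 'loss_x100' gives 1024.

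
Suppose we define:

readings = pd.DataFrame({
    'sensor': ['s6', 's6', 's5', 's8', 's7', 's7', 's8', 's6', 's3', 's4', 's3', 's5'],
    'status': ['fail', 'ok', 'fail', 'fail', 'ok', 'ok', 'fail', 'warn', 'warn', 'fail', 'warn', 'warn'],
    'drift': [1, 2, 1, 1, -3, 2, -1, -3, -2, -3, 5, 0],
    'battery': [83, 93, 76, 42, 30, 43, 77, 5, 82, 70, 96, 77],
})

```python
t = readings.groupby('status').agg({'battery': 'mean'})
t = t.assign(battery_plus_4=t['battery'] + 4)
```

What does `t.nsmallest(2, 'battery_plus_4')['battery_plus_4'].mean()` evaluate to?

group by status, mean of battery:
          battery
status           
fail    69.600000
ok      55.333333
warn    65.000000
add column battery_plus_4 = t['battery'] + 4:
          battery  battery_plus_4
status                           
fail    69.600000       73.600000
ok      55.333333       59.333333
warn    65.000000       69.000000
take 2 rows with smallest battery_plus_4:
          battery  battery_plus_4
status                           
ok      55.333333       59.333333
warn    65.000000       69.000000

64.1666666667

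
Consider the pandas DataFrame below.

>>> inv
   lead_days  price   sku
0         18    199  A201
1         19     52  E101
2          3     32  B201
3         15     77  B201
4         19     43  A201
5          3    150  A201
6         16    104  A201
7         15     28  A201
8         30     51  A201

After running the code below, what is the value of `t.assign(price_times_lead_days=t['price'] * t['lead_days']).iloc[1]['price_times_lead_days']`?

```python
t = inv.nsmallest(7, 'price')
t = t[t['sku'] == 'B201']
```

take 7 rows with smallest price:
   lead_days  price   sku
7         15     28  A201
2          3     32  B201
4         19     43  A201
8         30     51  A201
1         19     52  E101
3         15     77  B201
6         16    104  A201
filter rows where sku == 'B201':
   lead_days  price   sku
2          3     32  B201
3         15     77  B201
add column price_times_lead_days = t['price'] * t['lead_days']:
   lead_days  price   sku  price_times_lead_days
2          3     32  B201                     96
3         15     77  B201                   1155
The value at position 1, column 'price_times_lead_days' is 1155.

1155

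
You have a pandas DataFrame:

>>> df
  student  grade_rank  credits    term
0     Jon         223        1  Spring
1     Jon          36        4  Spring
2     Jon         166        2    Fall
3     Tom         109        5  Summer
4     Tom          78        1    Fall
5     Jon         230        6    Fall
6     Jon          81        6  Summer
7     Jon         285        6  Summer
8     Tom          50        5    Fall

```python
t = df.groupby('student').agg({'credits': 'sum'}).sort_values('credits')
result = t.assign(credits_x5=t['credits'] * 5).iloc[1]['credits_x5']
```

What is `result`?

group by student, sum of credits:
         credits
student         
Jon           25
Tom           11
sort by credits:
         credits
student         
Tom           11
Jon           25
add column credits_x5 = t['credits'] * 5:
         credits  credits_x5
student                     
Tom           11          55
Jon           25         125
Hence 125.

125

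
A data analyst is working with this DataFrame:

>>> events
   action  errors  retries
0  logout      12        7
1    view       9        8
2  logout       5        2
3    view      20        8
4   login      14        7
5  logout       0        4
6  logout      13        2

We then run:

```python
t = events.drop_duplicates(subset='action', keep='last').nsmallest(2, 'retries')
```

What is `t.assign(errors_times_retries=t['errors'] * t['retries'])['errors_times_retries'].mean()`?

drop duplicate action (keep=last):
   action  errors  retries
3    view      20        8
4   login      14        7
6  logout      13        2
take 2 rows with smallest retries:
   action  errors  retries
6  logout      13        2
4   login      14        7
add column errors_times_retries = t['errors'] * t['retries']:
   action  errors  retries  errors_times_retries
6  logout      13        2                    26
4   login      14        7                    98

62.0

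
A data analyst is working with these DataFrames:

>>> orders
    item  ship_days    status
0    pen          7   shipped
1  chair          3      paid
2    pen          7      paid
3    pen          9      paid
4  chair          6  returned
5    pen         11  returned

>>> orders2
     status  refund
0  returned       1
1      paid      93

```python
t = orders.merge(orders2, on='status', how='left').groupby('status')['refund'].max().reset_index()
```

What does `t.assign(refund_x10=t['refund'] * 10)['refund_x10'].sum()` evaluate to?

merge on 'status' (how='left') → 6 rows:
    item  ship_days    status  refund
0    pen          7   shipped     NaN
1  chair          3      paid    93.0
2    pen          7      paid    93.0
3    pen          9      paid    93.0
4  chair          6  returned     1.0
5    pen         11  returned     1.0
group by status, max of refund:
status
paid        93.0
returned     1.0
shipped      NaN
Name: refund, dtype: float64
reset_index():
     status  refund
0      paid    93.0
1  returned     1.0
2   shipped     NaN
add column refund_x10 = t['refund'] * 10:
     status  refund  refund_x10
0      paid    93.0       930.0
1  returned     1.0        10.0
2   shipped     NaN         NaN

940.0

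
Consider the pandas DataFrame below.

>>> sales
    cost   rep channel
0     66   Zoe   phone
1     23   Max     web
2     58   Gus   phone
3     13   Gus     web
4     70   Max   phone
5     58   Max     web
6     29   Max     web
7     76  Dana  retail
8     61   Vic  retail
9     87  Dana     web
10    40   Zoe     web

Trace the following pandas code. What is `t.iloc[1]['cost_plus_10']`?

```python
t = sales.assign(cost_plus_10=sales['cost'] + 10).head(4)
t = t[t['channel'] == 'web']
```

add column cost_plus_10 = sales['cost'] + 10:
    cost   rep channel  cost_plus_10
0     66   Zoe   phone            76
1     23   Max     web            33
2     58   Gus   phone            68
3     13   Gus     web            23
4     70   Max   phone            80
5     58   Max     web            68
6     29   Max     web            39
7     76  Dana  retail            86
8     61   Vic  retail            71
9     87  Dana     web            97
10    40   Zoe     web            50
take first 4 rows:
   cost  rep channel  cost_plus_10
0    66  Zoe   phone            76
1    23  Max     web            33
2    58  Gus   phone            68
3    13  Gus     web            23
filter rows where channel == 'web':
   cost  rep channel  cost_plus_10
1    23  Max     web            33
3    13  Gus     web            23
So iloc[1]['cost_plus_10'] = 23.

23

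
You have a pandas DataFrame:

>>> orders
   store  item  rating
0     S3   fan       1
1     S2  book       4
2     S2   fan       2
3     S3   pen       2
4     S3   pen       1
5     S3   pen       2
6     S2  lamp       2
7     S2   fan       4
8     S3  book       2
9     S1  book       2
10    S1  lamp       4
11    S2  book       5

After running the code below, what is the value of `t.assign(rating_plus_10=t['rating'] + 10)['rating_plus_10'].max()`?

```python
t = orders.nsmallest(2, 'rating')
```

11

take 2 rows with smallest rating:
  store item  rating
0    S3  fan       1
4    S3  pen       1
add column rating_plus_10 = t['rating'] + 10:
  store item  rating  rating_plus_10
0    S3  fan       1              11
4    S3  pen       1              11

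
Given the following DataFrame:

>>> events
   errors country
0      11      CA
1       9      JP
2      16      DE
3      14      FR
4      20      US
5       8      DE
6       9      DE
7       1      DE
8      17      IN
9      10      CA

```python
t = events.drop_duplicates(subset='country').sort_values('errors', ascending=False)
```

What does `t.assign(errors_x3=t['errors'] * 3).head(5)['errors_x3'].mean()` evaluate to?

drop duplicate country (keep=first):
   errors country
0      11      CA
1       9      JP
2      16      DE
3      14      FR
4      20      US
8      17      IN
sort by errors descending:
   errors country
4      20      US
8      17      IN
2      16      DE
3      14      FR
0      11      CA
1       9      JP
add column errors_x3 = t['errors'] * 3:
   errors country  errors_x3
4      20      US         60
8      17      IN         51
2      16      DE         48
3      14      FR         42
0      11      CA         33
1       9      JP         27
take first 5 rows:
   errors country  errors_x3
4      20      US         60
8      17      IN         51
2      16      DE         48
3      14      FR         42
0      11      CA         33
Reading off the mean of column 'errors_x3', we get 46.8.

46.8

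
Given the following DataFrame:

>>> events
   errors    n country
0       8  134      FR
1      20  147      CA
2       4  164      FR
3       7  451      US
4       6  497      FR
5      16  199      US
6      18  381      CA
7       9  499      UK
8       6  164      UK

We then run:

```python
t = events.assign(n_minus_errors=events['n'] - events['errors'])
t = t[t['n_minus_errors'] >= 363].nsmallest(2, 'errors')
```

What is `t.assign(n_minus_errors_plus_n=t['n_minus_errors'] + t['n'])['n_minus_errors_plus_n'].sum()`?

add column n_minus_errors = events['n'] - events['errors']:
   errors    n country  n_minus_errors
0       8  134      FR             126
1      20  147      CA             127
2       4  164      FR             160
3       7  451      US             444
4       6  497      FR             491
5      16  199      US             183
6      18  381      CA             363
7       9  499      UK             490
8       6  164      UK             158
filter rows where n_minus_errors >= 363:
   errors    n country  n_minus_errors
3       7  451      US             444
4       6  497      FR             491
6      18  381      CA             363
7       9  499      UK             490
take 2 rows with smallest errors:
   errors    n country  n_minus_errors
4       6  497      FR             491
3       7  451      US             444
add column n_minus_errors_plus_n = t['n_minus_errors'] + t['n']:
   errors    n country  n_minus_errors  n_minus_errors_plus_n
4       6  497      FR             491                    988
3       7  451      US             444                    895
The sum of column 'n_minus_errors_plus_n' is 1883.

1883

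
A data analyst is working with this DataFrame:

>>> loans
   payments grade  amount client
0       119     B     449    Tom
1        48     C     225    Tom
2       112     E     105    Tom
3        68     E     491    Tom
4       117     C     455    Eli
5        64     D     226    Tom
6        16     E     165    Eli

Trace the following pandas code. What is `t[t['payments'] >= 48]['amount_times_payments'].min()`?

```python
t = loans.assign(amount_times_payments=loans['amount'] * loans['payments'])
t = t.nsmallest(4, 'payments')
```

10800

add column amount_times_payments = loans['amount'] * loans['payments']:
   payments grade  amount client  amount_times_payments
0       119     B     449    Tom                  53431
1        48     C     225    Tom                  10800
2       112     E     105    Tom                  11760
3        68     E     491    Tom                  33388
4       117     C     455    Eli                  53235
5        64     D     226    Tom                  14464
6        16     E     165    Eli                   2640
take 4 rows with smallest payments:
   payments grade  amount client  amount_times_payments
6        16     E     165    Eli                   2640
1        48     C     225    Tom                  10800
5        64     D     226    Tom                  14464
3        68     E     491    Tom                  33388
filter rows where payments >= 48:
   payments grade  amount client  amount_times_payments
1        48     C     225    Tom                  10800
5        64     D     226    Tom                  14464
3        68     E     491    Tom                  33388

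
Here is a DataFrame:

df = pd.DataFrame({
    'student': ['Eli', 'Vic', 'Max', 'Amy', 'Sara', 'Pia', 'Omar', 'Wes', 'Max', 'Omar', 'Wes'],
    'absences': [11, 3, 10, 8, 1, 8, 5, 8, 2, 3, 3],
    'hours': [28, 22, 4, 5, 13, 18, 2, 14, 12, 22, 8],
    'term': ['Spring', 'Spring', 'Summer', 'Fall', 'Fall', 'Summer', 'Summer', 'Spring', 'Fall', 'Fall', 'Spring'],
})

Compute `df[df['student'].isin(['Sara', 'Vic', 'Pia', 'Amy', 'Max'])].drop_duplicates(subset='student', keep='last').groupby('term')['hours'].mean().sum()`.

filter rows where student in ['Sara', 'Vic', 'Pia', 'Amy', 'Max']:
  student  absences  hours    term
1     Vic         3     22  Spring
2     Max        10      4  Summer
3     Amy         8      5    Fall
4    Sara         1     13    Fall
5     Pia         8     18  Summer
8     Max         2     12    Fall
drop duplicate student (keep=last):
  student  absences  hours    term
1     Vic         3     22  Spring
3     Amy         8      5    Fall
4    Sara         1     13    Fall
5     Pia         8     18  Summer
8     Max         2     12    Fall
group by term, mean of hours:
term
Fall      10.0
Spring    22.0
Summer    18.0
Name: hours, dtype: float64
Taking the sum of the resulting series gives 50.0.

50.0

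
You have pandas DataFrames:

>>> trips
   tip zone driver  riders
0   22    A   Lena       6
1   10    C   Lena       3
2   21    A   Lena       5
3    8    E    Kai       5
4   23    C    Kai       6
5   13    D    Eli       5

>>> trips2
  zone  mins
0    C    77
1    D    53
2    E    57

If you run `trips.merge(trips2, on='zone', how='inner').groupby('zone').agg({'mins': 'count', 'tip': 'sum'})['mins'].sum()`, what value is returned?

4

merge on 'zone' (how='inner') → 4 rows:
   tip zone driver  riders  mins
0   10    C   Lena       3    77
1    8    E    Kai       5    57
2   23    C    Kai       6    77
3   13    D    Eli       5    53
group by zone: count(mins), sum(tip):
      mins  tip
zone           
C        2   33
D        1   13
E        1    8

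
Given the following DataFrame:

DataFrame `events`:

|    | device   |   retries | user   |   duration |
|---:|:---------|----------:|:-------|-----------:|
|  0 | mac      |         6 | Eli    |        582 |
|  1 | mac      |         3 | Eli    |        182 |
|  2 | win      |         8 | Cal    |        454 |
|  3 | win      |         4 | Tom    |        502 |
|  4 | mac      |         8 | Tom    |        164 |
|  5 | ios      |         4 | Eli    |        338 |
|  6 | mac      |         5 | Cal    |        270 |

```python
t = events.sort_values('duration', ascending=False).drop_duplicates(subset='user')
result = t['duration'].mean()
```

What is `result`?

sort by duration descending:
  device  retries user  duration
0    mac        6  Eli       582
3    win        4  Tom       502
2    win        8  Cal       454
5    ios        4  Eli       338
6    mac        5  Cal       270
1    mac        3  Eli       182
4    mac        8  Tom       164
drop duplicate user (keep=first):
  device  retries user  duration
0    mac        6  Eli       582
3    win        4  Tom       502
2    win        8  Cal       454
Reading off the mean of column 'duration', we get 512.666666667.

512.666666667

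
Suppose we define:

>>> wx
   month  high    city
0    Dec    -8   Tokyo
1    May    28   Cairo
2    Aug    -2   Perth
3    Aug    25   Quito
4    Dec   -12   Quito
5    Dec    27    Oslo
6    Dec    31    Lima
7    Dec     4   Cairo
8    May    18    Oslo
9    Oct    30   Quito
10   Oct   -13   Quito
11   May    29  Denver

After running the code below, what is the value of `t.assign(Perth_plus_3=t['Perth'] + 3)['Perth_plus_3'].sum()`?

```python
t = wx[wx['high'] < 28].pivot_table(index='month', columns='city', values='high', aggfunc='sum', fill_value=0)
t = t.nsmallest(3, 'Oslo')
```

filter rows where high < 28:
   month  high   city
0    Dec    -8  Tokyo
2    Aug    -2  Perth
3    Aug    25  Quito
4    Dec   -12  Quito
5    Dec    27   Oslo
7    Dec     4  Cairo
8    May    18   Oslo
10   Oct   -13  Quito
pivot: rows=month, cols=city, sum(high):
city   Cairo  Oslo  Perth  Quito  Tokyo
month                                  
Aug        0     0     -2     25      0
Dec        4    27      0    -12     -8
May        0    18      0      0      0
Oct        0     0      0    -13      0
take 3 rows with smallest Oslo:
city   Cairo  Oslo  Perth  Quito  Tokyo
month                                  
Aug        0     0     -2     25      0
Oct        0     0      0    -13      0
May        0    18      0      0      0
add column Perth_plus_3 = t['Perth'] + 3:
city   Cairo  Oslo  Perth  Quito  Tokyo  Perth_plus_3
month                                                
Aug        0     0     -2     25      0             1
Oct        0     0      0    -13      0             3
May        0    18      0      0      0             3

7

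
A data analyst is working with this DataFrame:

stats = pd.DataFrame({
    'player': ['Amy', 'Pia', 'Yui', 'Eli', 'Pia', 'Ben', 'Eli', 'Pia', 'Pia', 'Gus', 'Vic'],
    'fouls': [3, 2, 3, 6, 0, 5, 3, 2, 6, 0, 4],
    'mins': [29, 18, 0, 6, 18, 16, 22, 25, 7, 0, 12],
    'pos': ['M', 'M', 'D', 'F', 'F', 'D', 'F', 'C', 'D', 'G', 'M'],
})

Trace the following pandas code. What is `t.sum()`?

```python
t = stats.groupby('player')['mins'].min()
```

group by player, min of mins:
player
Amy    29
Ben    16
Eli     6
Gus     0
Pia     7
Vic    12
Yui     0
Name: mins, dtype: int64
So sum() = 70.

70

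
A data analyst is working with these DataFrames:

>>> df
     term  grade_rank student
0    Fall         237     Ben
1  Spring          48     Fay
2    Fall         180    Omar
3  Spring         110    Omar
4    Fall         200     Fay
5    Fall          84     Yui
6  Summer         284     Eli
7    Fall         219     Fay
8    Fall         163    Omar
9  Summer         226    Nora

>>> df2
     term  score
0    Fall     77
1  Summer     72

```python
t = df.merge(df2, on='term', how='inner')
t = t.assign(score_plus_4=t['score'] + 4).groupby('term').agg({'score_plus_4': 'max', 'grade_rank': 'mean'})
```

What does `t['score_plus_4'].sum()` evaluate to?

merge on 'term' (how='inner') → 8 rows:
     term  grade_rank student  score
0    Fall         237     Ben     77
1    Fall         180    Omar     77
2    Fall         200     Fay     77
3    Fall          84     Yui     77
4  Summer         284     Eli     72
5    Fall         219     Fay     77
6    Fall         163    Omar     77
7  Summer         226    Nora     72
add column score_plus_4 = t['score'] + 4:
     term  grade_rank student  score  score_plus_4
0    Fall         237     Ben     77            81
1    Fall         180    Omar     77            81
2    Fall         200     Fay     77            81
3    Fall          84     Yui     77            81
4  Summer         284     Eli     72            76
5    Fall         219     Fay     77            81
6    Fall         163    Omar     77            81
7  Summer         226    Nora     72            76
group by term: max(score_plus_4), mean(grade_rank):
        score_plus_4  grade_rank
term                            
Fall              81       180.5
Summer            76       255.0
Reading off the sum of column 'score_plus_4', we get 157.

157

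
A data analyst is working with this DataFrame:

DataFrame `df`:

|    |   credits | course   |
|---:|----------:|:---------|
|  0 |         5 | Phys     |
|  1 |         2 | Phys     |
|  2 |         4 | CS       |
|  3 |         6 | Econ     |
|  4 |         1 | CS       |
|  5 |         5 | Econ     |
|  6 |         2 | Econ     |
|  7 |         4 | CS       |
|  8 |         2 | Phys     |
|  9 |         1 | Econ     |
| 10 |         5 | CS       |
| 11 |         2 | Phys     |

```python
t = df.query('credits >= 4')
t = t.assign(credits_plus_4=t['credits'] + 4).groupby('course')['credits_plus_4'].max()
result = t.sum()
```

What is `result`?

filter rows where credits >= 4:
    credits course
0         5   Phys
2         4     CS
3         6   Econ
5         5   Econ
7         4     CS
10        5     CS
add column credits_plus_4 = t['credits'] + 4:
    credits course  credits_plus_4
0         5   Phys               9
2         4     CS               8
3         6   Econ              10
5         5   Econ               9
7         4     CS               8
10        5     CS               9
group by course, max of credits_plus_4:
course
CS       9
Econ    10
Phys     9
Name: credits_plus_4, dtype: int64
Hence 28.

28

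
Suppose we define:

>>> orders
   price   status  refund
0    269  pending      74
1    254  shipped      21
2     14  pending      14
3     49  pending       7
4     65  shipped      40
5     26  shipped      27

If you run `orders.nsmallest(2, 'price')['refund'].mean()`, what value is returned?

20.5

take 2 rows with smallest price:
   price   status  refund
2     14  pending      14
5     26  shipped      27
Taking the mean of column 'refund' gives 20.5.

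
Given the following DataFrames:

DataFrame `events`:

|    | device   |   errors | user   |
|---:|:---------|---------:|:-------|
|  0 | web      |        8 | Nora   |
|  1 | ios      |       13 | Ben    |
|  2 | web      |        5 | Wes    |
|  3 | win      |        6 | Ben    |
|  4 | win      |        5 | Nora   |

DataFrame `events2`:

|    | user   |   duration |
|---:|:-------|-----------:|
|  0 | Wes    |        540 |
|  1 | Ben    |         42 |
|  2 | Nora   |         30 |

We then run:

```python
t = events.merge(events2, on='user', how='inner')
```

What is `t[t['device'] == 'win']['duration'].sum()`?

merge on 'user' (how='inner') → 5 rows:
  device  errors  user  duration
0    web       8  Nora        30
1    ios      13   Ben        42
2    web       5   Wes       540
3    win       6   Ben        42
4    win       5  Nora        30
filter rows where device == 'win':
  device  errors  user  duration
3    win       6   Ben        42
4    win       5  Nora        30
So sum() = 72.

72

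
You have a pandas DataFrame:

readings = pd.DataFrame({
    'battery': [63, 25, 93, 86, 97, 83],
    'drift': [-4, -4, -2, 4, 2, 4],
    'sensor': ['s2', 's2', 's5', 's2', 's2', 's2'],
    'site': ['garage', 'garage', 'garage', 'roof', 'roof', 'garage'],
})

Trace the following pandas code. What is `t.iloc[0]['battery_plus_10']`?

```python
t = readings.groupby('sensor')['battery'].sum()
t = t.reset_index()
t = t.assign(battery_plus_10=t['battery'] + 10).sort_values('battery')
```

group by sensor, sum of battery:
sensor
s2    354
s5     93
Name: battery, dtype: int64
reset_index():
  sensor  battery
0     s2      354
1     s5       93
add column battery_plus_10 = t['battery'] + 10:
  sensor  battery  battery_plus_10
0     s2      354              364
1     s5       93              103
sort by battery:
  sensor  battery  battery_plus_10
1     s5       93              103
0     s2      354              364
Then the value at position 0, column 'battery_plus_10': 103

103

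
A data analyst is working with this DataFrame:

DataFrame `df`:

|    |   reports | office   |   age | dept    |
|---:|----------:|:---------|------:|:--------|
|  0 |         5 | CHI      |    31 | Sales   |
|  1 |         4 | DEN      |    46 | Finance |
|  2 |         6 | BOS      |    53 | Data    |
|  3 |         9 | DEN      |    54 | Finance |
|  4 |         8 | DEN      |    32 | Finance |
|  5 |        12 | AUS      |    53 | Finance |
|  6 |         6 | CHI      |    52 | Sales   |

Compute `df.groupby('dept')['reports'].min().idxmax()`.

Data

group by dept, min of reports:
dept
Data       6
Finance    4
Sales      5
Name: reports, dtype: int64
Hence Data.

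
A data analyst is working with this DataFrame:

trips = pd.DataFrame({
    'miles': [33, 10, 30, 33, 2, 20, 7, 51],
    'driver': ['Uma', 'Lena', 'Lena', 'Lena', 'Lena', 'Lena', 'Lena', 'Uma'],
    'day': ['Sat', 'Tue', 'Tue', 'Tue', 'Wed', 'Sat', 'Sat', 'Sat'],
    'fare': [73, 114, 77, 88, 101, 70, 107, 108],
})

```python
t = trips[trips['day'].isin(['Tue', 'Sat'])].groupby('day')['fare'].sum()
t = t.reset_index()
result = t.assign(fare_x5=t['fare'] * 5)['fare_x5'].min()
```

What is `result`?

filter rows where day in ['Tue', 'Sat']:
   miles driver  day  fare
0     33    Uma  Sat    73
1     10   Lena  Tue   114
2     30   Lena  Tue    77
3     33   Lena  Tue    88
5     20   Lena  Sat    70
6      7   Lena  Sat   107
7     51    Uma  Sat   108
group by day, sum of fare:
day
Sat    358
Tue    279
Name: fare, dtype: int64
reset_index():
   day  fare
0  Sat   358
1  Tue   279
add column fare_x5 = t['fare'] * 5:
   day  fare  fare_x5
0  Sat   358     1790
1  Tue   279     1395
So min() = 1395.

1395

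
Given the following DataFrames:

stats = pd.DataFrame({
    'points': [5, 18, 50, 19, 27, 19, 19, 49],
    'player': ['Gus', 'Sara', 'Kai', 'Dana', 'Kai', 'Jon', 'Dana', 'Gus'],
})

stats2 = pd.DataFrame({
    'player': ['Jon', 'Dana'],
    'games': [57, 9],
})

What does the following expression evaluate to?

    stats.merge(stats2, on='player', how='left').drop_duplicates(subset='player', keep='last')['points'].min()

18

merge on 'player' (how='left') → 8 rows:
   points player  games
0       5    Gus    NaN
1      18   Sara    NaN
2      50    Kai    NaN
3      19   Dana    9.0
4      27    Kai    NaN
5      19    Jon   57.0
6      19   Dana    9.0
7      49    Gus    NaN
drop duplicate player (keep=last):
   points player  games
1      18   Sara    NaN
4      27    Kai    NaN
5      19    Jon   57.0
6      19   Dana    9.0
7      49    Gus    NaN
Reading off the min of column 'points', we get 18.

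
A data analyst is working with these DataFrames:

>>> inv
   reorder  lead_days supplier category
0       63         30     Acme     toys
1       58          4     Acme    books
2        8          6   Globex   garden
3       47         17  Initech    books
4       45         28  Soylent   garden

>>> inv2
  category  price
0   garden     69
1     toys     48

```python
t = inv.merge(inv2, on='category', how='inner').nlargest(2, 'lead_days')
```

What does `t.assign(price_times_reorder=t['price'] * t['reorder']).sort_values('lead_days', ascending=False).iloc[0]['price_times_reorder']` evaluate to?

merge on 'category' (how='inner') → 3 rows:
   reorder  lead_days supplier category  price
0       63         30     Acme     toys     48
1        8          6   Globex   garden     69
2       45         28  Soylent   garden     69
take 2 rows with largest lead_days:
   reorder  lead_days supplier category  price
0       63         30     Acme     toys     48
2       45         28  Soylent   garden     69
add column price_times_reorder = t['price'] * t['reorder']:
   reorder  lead_days supplier category  price  price_times_reorder
0       63         30     Acme     toys     48                 3024
2       45         28  Soylent   garden     69                 3105
sort by lead_days descending:
   reorder  lead_days supplier category  price  price_times_reorder
0       63         30     Acme     toys     48                 3024
2       45         28  Soylent   garden     69                 3105
Then the value at position 0, column 'price_times_reorder': 3024

3024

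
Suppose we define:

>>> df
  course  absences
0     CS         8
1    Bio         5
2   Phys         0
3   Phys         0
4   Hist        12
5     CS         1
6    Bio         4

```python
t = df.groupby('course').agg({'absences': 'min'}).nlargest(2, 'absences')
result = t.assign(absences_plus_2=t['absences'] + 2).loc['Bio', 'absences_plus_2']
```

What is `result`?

6

group by course, min of absences:
        absences
course          
Bio            4
CS             1
Hist          12
Phys           0
take 2 rows with largest absences:
        absences
course          
Hist          12
Bio            4
add column absences_plus_2 = t['absences'] + 2:
        absences  absences_plus_2
course                           
Hist          12               14
Bio            4                6
Hence 6.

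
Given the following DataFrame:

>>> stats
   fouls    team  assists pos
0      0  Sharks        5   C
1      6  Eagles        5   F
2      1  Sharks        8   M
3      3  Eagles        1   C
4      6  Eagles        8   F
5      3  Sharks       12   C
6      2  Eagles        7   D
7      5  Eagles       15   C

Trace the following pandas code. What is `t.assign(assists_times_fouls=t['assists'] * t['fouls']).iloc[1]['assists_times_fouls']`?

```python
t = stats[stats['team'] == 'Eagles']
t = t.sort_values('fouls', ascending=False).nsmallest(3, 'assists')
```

30

filter rows where team == 'Eagles':
   fouls    team  assists pos
1      6  Eagles        5   F
3      3  Eagles        1   C
4      6  Eagles        8   F
6      2  Eagles        7   D
7      5  Eagles       15   C
sort by fouls descending:
   fouls    team  assists pos
1      6  Eagles        5   F
4      6  Eagles        8   F
7      5  Eagles       15   C
3      3  Eagles        1   C
6      2  Eagles        7   D
take 3 rows with smallest assists:
   fouls    team  assists pos
3      3  Eagles        1   C
1      6  Eagles        5   F
6      2  Eagles        7   D
add column assists_times_fouls = t['assists'] * t['fouls']:
   fouls    team  assists pos  assists_times_fouls
3      3  Eagles        1   C                    3
1      6  Eagles        5   F                   30
6      2  Eagles        7   D                   14
value at position 1, column 'assists_times_fouls' → 30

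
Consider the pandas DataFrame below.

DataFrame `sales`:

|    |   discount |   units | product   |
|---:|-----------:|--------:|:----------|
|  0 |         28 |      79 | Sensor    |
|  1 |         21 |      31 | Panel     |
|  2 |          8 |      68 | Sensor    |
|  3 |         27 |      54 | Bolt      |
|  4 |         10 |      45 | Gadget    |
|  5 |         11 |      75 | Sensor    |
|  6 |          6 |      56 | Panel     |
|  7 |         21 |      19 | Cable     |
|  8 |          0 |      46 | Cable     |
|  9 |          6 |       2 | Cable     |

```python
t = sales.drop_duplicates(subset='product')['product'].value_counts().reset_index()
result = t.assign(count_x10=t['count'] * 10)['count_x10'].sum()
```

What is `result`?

50

drop duplicate product (keep=first):
   discount  units product
0        28     79  Sensor
1        21     31   Panel
3        27     54    Bolt
4        10     45  Gadget
7        21     19   Cable
value_counts of product:
product
Sensor    1
Panel     1
Bolt      1
Gadget    1
Cable     1
Name: count, dtype: int64
reset_index():
  product  count
0  Sensor      1
1   Panel      1
2    Bolt      1
3  Gadget      1
4   Cable      1
add column count_x10 = t['count'] * 10:
  product  count  count_x10
0  Sensor      1         10
1   Panel      1         10
2    Bolt      1         10
3  Gadget      1         10
4   Cable      1         10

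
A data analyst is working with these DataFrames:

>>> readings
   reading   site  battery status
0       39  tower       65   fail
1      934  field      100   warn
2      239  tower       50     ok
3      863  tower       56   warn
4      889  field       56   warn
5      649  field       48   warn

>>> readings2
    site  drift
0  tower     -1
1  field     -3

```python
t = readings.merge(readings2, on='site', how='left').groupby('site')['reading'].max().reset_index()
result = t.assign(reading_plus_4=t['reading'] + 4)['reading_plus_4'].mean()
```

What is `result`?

902.5

merge on 'site' (how='left') → 6 rows:
   reading   site  battery status  drift
0       39  tower       65   fail     -1
1      934  field      100   warn     -3
2      239  tower       50     ok     -1
3      863  tower       56   warn     -1
4      889  field       56   warn     -3
5      649  field       48   warn     -3
group by site, max of reading:
site
field    934
tower    863
Name: reading, dtype: int64
reset_index():
    site  reading
0  field      934
1  tower      863
add column reading_plus_4 = t['reading'] + 4:
    site  reading  reading_plus_4
0  field      934             938
1  tower      863             867
Then the mean of column 'reading_plus_4': 902.5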